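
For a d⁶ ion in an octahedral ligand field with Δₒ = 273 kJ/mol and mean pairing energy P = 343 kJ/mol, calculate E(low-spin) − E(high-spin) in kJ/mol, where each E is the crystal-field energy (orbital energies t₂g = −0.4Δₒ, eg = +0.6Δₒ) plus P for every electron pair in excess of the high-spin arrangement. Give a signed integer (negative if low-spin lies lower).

High-spin: t₂g⁴ eg², CFSE = -0.4Δₒ = -109 kJ/mol.
Low-spin t₂g⁶ eg⁰ gives -2.4Δₒ = -655 kJ/mol, but forming 2 extra pairs costs 2P = 686 kJ/mol, so E(LS) = -655 + 686 = 31 kJ/mol.
Thus E(LS) − E(HS) = 140 kJ/mol.

140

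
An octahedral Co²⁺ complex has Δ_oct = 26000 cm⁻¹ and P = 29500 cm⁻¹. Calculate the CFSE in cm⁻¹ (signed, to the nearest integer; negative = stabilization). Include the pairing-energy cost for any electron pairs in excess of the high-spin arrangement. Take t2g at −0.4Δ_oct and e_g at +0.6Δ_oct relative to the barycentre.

Co sits in group 9; removing 2 electrons leaves Co²⁺ with 9 − 2 = 7 d electrons.
Here Δ_oct < P (26000 < 29500), so the high-spin state is favoured.
Configuration: t2g^5 e_g^2.
Orbital CFSE = -0.8Δ_oct = -0.8 × 26000 = -20800 cm⁻¹.
High-spin has no excess pairs, so no pairing correction applies.

-20800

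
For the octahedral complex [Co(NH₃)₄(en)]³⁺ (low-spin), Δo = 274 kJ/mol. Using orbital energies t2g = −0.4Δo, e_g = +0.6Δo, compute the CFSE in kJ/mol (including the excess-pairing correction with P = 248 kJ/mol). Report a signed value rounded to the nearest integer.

Ligand charges: 4×(+0) from NH₃ and 1×(+0) from en sum to +0; with overall charge +3, Co is +3.
Co³⁺: group 9, so d-count = 9 − 3 = 6.
Electron filling gives t2g^6 e_g^0.
Orbital CFSE = 6(-0.4) + 0(0.6) = -2.4Δo = -2.4 × 274 = -658 kJ/mol.
Relative to high-spin t2g^4 e_g^2 (1 paired), the low-spin configuration has 2 additional pairs, contributing +2 × 248 = +496 kJ/mol.
Overall CFSE = -658 + 496 = -162 kJ/mol.

-162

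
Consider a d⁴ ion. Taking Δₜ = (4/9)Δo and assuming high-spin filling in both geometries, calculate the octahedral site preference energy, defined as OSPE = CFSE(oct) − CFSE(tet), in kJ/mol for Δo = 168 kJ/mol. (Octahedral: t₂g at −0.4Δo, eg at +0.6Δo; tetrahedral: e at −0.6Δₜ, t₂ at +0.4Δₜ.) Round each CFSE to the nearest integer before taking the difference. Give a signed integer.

-71

In an octahedral site d⁴ (HS) is t2g^3 e_g^1, giving CFSE(oct) = -0.6Δo = -101 kJ/mol.
Tetrahedral e^2 t2^2 gives -0.4Δₜ = -0.4 × (4/9) × 168 = -30 kJ/mol.
Subtracting, OSPE = -101 − (-30) = -71 kJ/mol.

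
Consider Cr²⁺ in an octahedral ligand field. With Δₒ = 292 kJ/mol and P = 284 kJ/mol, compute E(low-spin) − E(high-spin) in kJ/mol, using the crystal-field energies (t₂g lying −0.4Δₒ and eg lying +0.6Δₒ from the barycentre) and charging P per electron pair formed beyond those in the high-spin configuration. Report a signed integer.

Cr sits in group 6; removing 2 electrons leaves Cr²⁺ with 6 − 2 = 4 d electrons.
High-spin: t₂g³ eg¹, CFSE = -0.6Δₒ = -175 kJ/mol.
Low-spin t₂g⁴ eg⁰ gives -1.6Δₒ = -467 kJ/mol, but forming 1 extra pair costs 1P = 284 kJ/mol, so E(LS) = -467 + 284 = -183 kJ/mol.
The difference is -183 − (-175) = -8 kJ/mol, so low-spin lies lower.

-8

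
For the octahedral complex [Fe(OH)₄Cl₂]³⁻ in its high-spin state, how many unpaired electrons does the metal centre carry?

Ligand charges: 4×(-1) from OH⁻ and 2×(-1) from Cl⁻ sum to -6; with overall charge -3, Fe is +3.
Fe sits in group 8; removing 3 electrons leaves Fe³⁺ with 8 − 3 = 5 d electrons.
Configuration: t₂g³ eg², giving 5 unpaired electrons.

5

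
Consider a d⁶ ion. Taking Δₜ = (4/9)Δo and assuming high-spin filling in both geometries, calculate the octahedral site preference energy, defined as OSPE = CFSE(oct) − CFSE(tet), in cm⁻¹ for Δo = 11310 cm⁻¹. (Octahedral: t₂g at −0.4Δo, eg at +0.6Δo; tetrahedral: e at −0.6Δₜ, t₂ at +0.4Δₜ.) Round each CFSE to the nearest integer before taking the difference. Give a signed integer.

-1508

Octahedral (high-spin): t₂g⁴ eg², CFSE = 4(−0.4) + 2(+0.6) = -0.4Δo = -0.4 × 11310 = -4524 cm⁻¹.
In a tetrahedral site the filling is e³ t₂³: CFSE(tet) = -0.6Δₜ = -0.6 × (4/9)(11310) = -3016 cm⁻¹.
OSPE = -4524 − (-3016) = -1508 cm⁻¹.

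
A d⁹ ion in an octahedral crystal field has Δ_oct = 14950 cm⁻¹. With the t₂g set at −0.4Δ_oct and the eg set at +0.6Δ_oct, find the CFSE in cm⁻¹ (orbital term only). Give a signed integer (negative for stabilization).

-8970

The d⁹ electrons fill as t₂g⁶ eg³.
CFSE(orbital) = 6×(-0.4Δ_oct) + 3×(0.6Δ_oct) = -0.6Δ_oct; with Δ_oct = 14950 cm⁻¹ that is -8970 cm⁻¹.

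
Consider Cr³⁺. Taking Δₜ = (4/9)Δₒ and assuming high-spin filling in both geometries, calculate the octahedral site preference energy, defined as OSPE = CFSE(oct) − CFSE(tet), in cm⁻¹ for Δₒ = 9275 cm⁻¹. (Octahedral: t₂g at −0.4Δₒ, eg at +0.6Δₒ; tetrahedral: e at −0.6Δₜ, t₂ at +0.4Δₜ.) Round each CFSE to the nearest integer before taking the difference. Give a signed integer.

Cr³⁺: group 6, so d-count = 6 − 3 = 3.
Octahedral high-spin t₂g³ eg⁰: CFSE = -1.2 × 9275 = -11130 cm⁻¹.
Tetrahedral e² t₂¹ gives -0.8Δₜ = -0.8 × (4/9) × 9275 = -3298 cm⁻¹.
OSPE = CFSE(oct) − CFSE(tet) = -11130 − (-3298) = -7832 cm⁻¹.

-7832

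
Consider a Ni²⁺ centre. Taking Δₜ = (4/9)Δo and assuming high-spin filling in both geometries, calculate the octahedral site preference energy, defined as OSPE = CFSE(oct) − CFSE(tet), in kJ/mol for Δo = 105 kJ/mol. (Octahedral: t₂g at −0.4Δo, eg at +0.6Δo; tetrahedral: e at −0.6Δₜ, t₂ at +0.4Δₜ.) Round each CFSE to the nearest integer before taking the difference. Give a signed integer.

Ni²⁺: group 10, so d-count = 10 − 2 = 8.
Octahedral (high-spin): t₂g⁶ eg², CFSE = 6(−0.4) + 2(+0.6) = -1.2Δo = -1.2 × 105 = -126 kJ/mol.
Tetrahedral: e⁴ t₂⁴, CFSE = 4(−0.6) + 4(+0.4) = -0.8Δₜ = -0.8 × (4/9) × 105 = -37 kJ/mol.
OSPE = CFSE(oct) − CFSE(tet) = -126 − (-37) = -89 kJ/mol.

-89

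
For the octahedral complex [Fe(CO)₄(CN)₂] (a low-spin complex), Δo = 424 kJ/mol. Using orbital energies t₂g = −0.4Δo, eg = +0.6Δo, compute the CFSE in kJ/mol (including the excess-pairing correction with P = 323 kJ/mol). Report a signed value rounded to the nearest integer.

Ligand charges: 4×(+0) from CO and 2×(-1) from CN⁻ sum to -2; with overall charge +0, Fe is +2.
Fe sits in group 8; removing 2 electrons leaves Fe²⁺ with 8 − 2 = 6 d electrons.
Electron filling gives t₂g⁶ eg⁰.
CFSE(orbital) = 6×(-0.4Δo) + 0×(0.6Δo) = -2.4Δo; with Δo = 424 kJ/mol that is -1018 kJ/mol.
High-spin d⁶ would be t₂g⁴ eg² with 1 pair; low-spin has 3, so 2 excess pairs cost +2P = +646 kJ/mol.
Combining: -1018 + 646 = -372 kJ/mol.

-372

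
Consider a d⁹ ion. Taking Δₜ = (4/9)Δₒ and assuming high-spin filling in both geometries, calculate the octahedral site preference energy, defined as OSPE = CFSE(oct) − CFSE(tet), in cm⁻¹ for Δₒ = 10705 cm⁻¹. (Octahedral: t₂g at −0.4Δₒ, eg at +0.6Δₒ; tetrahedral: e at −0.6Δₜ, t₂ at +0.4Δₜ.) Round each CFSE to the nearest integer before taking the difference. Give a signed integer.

-4520

Octahedral high-spin t2g^6 e_g^3: CFSE = -0.6 × 10705 = -6423 cm⁻¹.
In a tetrahedral site the filling is e^4 t2^5: CFSE(tet) = -0.4Δₜ = -0.4 × (4/9)(10705) = -1903 cm⁻¹.
OSPE = CFSE(oct) − CFSE(tet) = -6423 − (-1903) = -4520 cm⁻¹.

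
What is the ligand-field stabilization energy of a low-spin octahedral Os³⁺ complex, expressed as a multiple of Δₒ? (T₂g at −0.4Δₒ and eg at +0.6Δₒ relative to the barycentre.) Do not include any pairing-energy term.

-2.0 Δₒ

Os³⁺: group 8, so d-count = 8 − 3 = 5.
Configuration: t₂g⁵ eg⁰.
CFSE = 5(-0.4Δₒ) + 0(0.6Δₒ) = -2.0Δₒ + 0.0Δₒ = -2.0Δₒ.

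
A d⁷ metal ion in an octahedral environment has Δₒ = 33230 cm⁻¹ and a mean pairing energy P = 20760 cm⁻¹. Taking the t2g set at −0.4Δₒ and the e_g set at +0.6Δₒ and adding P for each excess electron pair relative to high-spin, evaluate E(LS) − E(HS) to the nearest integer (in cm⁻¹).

High-spin: t2g^5 e_g^2, CFSE = -0.8Δₒ = -26584 cm⁻¹.
For low-spin the configuration is t2g^6 e_g^1: orbital energy -1.8 × 33230 = -59814 cm⁻¹, and 1 additional pair relative to high-spin adds 20760 cm⁻¹, giving -39054 cm⁻¹.
Thus E(LS) − E(HS) = -12470 cm⁻¹.

-12470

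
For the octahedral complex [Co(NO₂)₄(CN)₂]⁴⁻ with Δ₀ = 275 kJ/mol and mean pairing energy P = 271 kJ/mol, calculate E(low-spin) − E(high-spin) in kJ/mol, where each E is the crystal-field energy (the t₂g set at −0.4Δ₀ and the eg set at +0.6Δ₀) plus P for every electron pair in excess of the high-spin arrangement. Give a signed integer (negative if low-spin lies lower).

-4

Ligand charges: 4×(-1) from NO₂⁻ and 2×(-1) from CN⁻ sum to -6; with overall charge -4, Co is +2.
Group 9 minus oxidation state +2 gives a d⁷ configuration for Co²⁺.
High-spin d⁷ fills as t₂g⁵ eg² with CFSE 5(−0.4) + 2(+0.6) = -0.8Δ₀ = -220 kJ/mol.
Low-spin t₂g⁶ eg¹ gives -1.8Δ₀ = -495 kJ/mol, but forming 1 extra pair costs 1P = 271 kJ/mol, so E(LS) = -495 + 271 = -224 kJ/mol.
E(LS) − E(HS) = -224 − (-220) = -4 kJ/mol.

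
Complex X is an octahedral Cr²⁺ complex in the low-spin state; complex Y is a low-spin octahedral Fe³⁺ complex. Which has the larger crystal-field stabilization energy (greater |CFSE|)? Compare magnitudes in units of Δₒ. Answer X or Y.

X: Cr²⁺: group 6, so d-count = 6 − 2 = 4; t₂g⁴ eg⁰, CFSE = -1.6Δₒ.
Y: Fe sits in group 8; removing 3 electrons leaves Fe³⁺ with 8 − 3 = 5 d electrons; t₂g⁵ eg⁰, CFSE = -2.0Δₒ.
So Y has the larger |CFSE|.

Y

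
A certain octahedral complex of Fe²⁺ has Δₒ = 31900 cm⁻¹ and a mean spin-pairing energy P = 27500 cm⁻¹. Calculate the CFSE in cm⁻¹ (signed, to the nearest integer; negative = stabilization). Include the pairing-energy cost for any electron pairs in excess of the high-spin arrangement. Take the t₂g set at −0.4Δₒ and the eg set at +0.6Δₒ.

Fe is in group 8, so Fe²⁺ is d⁶ (8 − 2 = 6).
Here Δₒ > P (31900 > 27500), so the low-spin state is favoured.
Configuration: t₂g⁶ eg⁰.
Orbital CFSE = -2.4Δₒ = -2.4 × 31900 = -76560 cm⁻¹.
Excess pairs vs high-spin: 3 − 1 = 2; pairing cost = +55000 cm⁻¹.
Net CFSE = -76560 + 55000 = -21560 cm⁻¹.

-21560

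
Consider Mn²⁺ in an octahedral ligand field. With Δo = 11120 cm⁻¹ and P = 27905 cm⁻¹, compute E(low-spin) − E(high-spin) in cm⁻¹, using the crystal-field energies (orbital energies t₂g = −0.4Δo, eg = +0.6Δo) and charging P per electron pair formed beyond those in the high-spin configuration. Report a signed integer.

Group 7 minus oxidation state +2 gives a d⁵ configuration for Mn²⁺.
High-spin d⁵ fills as t₂g³ eg² with CFSE 3(−0.4) + 2(+0.6) = 0.0Δo = 0 cm⁻¹.
Low-spin: t₂g⁵ eg⁰, orbital CFSE = -2.0Δo = -22240 cm⁻¹; plus 2 excess pairs × P = +55810 cm⁻¹; total 33570 cm⁻¹.
The difference is 33570 − (0) = 33570 cm⁻¹, so high-spin lies lower.

33570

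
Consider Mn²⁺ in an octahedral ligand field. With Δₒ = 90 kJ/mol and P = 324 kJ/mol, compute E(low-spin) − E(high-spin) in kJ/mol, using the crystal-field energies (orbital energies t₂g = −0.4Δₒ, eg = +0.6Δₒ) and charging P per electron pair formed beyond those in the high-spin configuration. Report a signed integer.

468

Group 7 minus oxidation state +2 gives a d⁵ configuration for Mn²⁺.
High-spin d⁵ fills as t₂g³ eg² with CFSE 3(−0.4) + 2(+0.6) = 0.0Δₒ = 0 kJ/mol.
Low-spin: t₂g⁵ eg⁰, orbital CFSE = -2.0Δₒ = -180 kJ/mol; plus 2 excess pairs × P = +648 kJ/mol; total 468 kJ/mol.
The difference is 468 − (0) = 468 kJ/mol, so high-spin lies lower.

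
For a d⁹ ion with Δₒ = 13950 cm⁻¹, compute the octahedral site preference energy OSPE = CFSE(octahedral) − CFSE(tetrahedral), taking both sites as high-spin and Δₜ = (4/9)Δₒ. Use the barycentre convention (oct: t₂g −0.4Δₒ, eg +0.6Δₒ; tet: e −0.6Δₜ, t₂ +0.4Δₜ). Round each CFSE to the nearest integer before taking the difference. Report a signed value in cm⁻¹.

-5890

Octahedral high-spin t₂g⁶ eg³: CFSE = -0.6 × 13950 = -8370 cm⁻¹.
Tetrahedral e⁴ t₂⁵ gives -0.4Δₜ = -0.4 × (4/9) × 13950 = -2480 cm⁻¹.
OSPE = CFSE(oct) − CFSE(tet) = -8370 − (-2480) = -5890 cm⁻¹.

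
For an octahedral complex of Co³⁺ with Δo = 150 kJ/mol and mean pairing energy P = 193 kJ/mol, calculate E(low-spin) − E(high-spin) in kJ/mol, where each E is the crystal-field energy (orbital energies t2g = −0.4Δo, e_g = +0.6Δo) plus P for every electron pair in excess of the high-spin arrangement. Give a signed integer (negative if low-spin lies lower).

86

Co is in group 9, so Co³⁺ is d⁶ (9 − 3 = 6).
High-spin: t2g^4 e_g^2, CFSE = -0.4Δo = -60 kJ/mol.
For low-spin the configuration is t2g^6 e_g^0: orbital energy -2.4 × 150 = -360 kJ/mol, and 2 additional pairs relative to high-spin add 386 kJ/mol, giving 26 kJ/mol.
Thus E(LS) − E(HS) = 86 kJ/mol.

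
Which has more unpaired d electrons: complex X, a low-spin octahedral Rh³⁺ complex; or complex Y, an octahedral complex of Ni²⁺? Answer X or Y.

Y

X: Rh³⁺: group 9, so d-count = 9 − 3 = 6; t2g^6 e_g^0 → 0 unpaired.
Y: Ni is in group 10, so Ni²⁺ is d⁸ (10 − 2 = 8); t₂g⁶ eg² → 2 unpaired.
So Y has more unpaired electrons.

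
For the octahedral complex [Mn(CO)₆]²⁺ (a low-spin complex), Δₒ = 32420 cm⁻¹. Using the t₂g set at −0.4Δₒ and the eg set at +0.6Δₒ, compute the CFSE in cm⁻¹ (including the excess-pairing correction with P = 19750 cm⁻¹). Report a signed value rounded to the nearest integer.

-25340

CO is neutral, so the +2 overall charge sits on Mn: oxidation state +2.
Group 7 minus oxidation state +2 gives a d⁵ configuration for Mn²⁺.
The d⁵ electrons fill as t₂g⁵ eg⁰.
The orbital stabilization is -2.0Δₒ = -2.0 × 32420 = -64840 cm⁻¹.
Relative to high-spin t₂g³ eg² (0 paired), the low-spin configuration has 2 additional pairs, contributing +2 × 19750 = +39500 cm⁻¹.
Overall CFSE = -64840 + 39500 = -25340 cm⁻¹.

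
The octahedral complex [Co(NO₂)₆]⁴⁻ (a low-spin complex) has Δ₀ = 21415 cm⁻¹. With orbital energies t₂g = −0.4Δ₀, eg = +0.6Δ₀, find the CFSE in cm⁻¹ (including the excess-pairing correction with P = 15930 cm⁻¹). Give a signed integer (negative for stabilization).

Each NO₂⁻ contributes -1; 6 × (-1) = -6. With overall charge -4, Co is in the +2 oxidation state.
Co is in group 9, so Co²⁺ is d⁷ (9 − 2 = 7).
Electron filling gives t₂g⁶ eg¹.
The orbital stabilization is -1.8Δ₀ = -1.8 × 21415 = -38547 cm⁻¹.
Relative to high-spin t₂g⁵ eg² (2 paired), the low-spin configuration has 1 additional pair, contributing +1 × 15930 = +15930 cm⁻¹.
Net CFSE = -38547 + 15930 = -22617 cm⁻¹.

-22617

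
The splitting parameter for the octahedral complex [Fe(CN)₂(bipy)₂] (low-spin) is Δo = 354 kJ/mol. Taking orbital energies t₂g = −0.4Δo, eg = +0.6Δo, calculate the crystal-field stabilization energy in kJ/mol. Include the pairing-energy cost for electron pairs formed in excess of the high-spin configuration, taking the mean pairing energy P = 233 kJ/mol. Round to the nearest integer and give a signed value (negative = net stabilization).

Ligand charges: 2×(-1) from CN⁻ and 2×(+0) from bipy sum to -2; with overall charge +0, Fe is +2.
Fe sits in group 8; removing 2 electrons leaves Fe²⁺ with 8 − 2 = 6 d electrons.
Configuration: t₂g⁶ eg⁰.
Orbital CFSE = 6(-0.4) + 0(0.6) = -2.4Δo = -2.4 × 354 = -850 kJ/mol.
Relative to high-spin t₂g⁴ eg² (1 paired), the low-spin configuration has 2 additional pairs, contributing +2 × 233 = +466 kJ/mol.
Overall CFSE = -850 + 466 = -384 kJ/mol.

-384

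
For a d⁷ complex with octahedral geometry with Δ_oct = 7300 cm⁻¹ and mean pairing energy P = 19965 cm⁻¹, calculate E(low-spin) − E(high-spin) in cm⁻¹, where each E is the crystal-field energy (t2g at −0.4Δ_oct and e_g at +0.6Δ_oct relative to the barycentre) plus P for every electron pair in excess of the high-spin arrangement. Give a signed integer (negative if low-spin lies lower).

12665

High-spin d⁷ fills as t2g^5 e_g^2 with CFSE 5(−0.4) + 2(+0.6) = -0.8Δ_oct = -5840 cm⁻¹.
For low-spin the configuration is t2g^6 e_g^1: orbital energy -1.8 × 7300 = -13140 cm⁻¹, and 1 additional pair relative to high-spin adds 19965 cm⁻¹, giving 6825 cm⁻¹.
E(LS) − E(HS) = 6825 − (-5840) = 12665 cm⁻¹.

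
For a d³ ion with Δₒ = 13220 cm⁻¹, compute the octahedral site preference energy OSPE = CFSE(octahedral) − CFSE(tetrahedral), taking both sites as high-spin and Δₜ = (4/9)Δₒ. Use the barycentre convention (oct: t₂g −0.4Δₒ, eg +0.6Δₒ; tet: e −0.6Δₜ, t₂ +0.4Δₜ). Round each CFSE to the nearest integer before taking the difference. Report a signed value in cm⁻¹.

Octahedral (high-spin): t₂g³ eg⁰, CFSE = 3(−0.4) + 0(+0.6) = -1.2Δₒ = -1.2 × 13220 = -15864 cm⁻¹.
Tetrahedral e² t₂¹ gives -0.8Δₜ = -0.8 × (4/9) × 13220 = -4700 cm⁻¹.
OSPE = -15864 − (-4700) = -11164 cm⁻¹.

-11164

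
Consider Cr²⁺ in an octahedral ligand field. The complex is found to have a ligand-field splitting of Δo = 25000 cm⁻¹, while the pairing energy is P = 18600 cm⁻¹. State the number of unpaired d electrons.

2

Cr²⁺: group 6, so d-count = 6 − 2 = 4.
With Δo > P the complex is low-spin.
That gives t₂g⁴ eg⁰.
Unpaired electrons: 2.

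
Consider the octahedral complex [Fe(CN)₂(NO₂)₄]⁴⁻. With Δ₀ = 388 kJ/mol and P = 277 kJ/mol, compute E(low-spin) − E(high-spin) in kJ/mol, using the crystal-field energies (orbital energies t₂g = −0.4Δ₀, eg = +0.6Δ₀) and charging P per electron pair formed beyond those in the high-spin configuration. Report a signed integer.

-222

Ligand charges: 2×(-1) from CN⁻ and 4×(-1) from NO₂⁻ sum to -6; with overall charge -4, Fe is +2.
Fe sits in group 8; removing 2 electrons leaves Fe²⁺ with 8 − 2 = 6 d electrons.
High-spin: t₂g⁴ eg², CFSE = -0.4Δ₀ = -155 kJ/mol.
Low-spin: t₂g⁶ eg⁰, orbital CFSE = -2.4Δ₀ = -931 kJ/mol; plus 2 excess pairs × P = +554 kJ/mol; total -377 kJ/mol.
The difference is -377 − (-155) = -222 kJ/mol, so low-spin lies lower.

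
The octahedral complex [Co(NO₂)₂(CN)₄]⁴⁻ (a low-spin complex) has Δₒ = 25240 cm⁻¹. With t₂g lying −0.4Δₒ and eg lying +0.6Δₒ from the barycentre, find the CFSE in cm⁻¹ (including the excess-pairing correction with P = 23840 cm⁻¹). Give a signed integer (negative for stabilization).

Ligand charges: 2×(-1) from NO₂⁻ and 4×(-1) from CN⁻ sum to -6; with overall charge -4, Co is +2.
Co sits in group 9; removing 2 electrons leaves Co²⁺ with 9 − 2 = 7 d electrons.
Electron filling gives t₂g⁶ eg¹.
The orbital stabilization is -1.8Δₒ = -1.8 × 25240 = -45432 cm⁻¹.
Pairing penalty: 3 pairs vs 2 in the high-spin reference → 1 extra × P = 23840 cm⁻¹.
Combining: -45432 + 23840 = -21592 cm⁻¹.

-21592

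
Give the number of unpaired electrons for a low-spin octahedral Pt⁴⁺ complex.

0

Group 10 minus oxidation state +4 gives a d⁶ configuration for Pt⁴⁺.
Configuration: t₂g⁶ eg⁰, giving 0 unpaired electrons.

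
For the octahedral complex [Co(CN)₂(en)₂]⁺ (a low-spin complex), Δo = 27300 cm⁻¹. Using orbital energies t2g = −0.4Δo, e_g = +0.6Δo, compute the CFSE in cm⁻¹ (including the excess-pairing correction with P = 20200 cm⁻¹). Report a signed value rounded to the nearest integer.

-25120

Ligand charges: 2×(-1) from CN⁻ and 2×(+0) from en sum to -2; with overall charge +1, Co is +3.
Co is in group 9, so Co³⁺ is d⁶ (9 − 3 = 6).
Electron filling gives t2g^6 e_g^0.
Orbital CFSE = 6(-0.4) + 0(0.6) = -2.4Δo = -2.4 × 27300 = -65520 cm⁻¹.
Pairing penalty: 3 pairs vs 1 in the high-spin reference → 2 extra × P = 40400 cm⁻¹.
Combining: -65520 + 40400 = -25120 cm⁻¹.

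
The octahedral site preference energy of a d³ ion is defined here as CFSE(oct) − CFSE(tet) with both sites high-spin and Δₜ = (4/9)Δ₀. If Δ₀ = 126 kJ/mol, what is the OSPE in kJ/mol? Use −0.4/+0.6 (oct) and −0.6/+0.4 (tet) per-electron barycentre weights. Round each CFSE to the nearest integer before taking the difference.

-106

Octahedral high-spin t₂g³ eg⁰: CFSE = -1.2 × 126 = -151 kJ/mol.
Tetrahedral e² t₂¹ gives -0.8Δₜ = -0.8 × (4/9) × 126 = -45 kJ/mol.
OSPE = CFSE(oct) − CFSE(tet) = -151 − (-45) = -106 kJ/mol.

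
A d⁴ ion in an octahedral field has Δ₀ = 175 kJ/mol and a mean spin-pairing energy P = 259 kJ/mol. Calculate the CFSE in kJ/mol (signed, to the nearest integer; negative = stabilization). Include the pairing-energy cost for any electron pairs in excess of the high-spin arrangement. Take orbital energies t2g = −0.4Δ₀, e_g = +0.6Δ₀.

-105

With Δ₀ < P the complex is high-spin.
Configuration: t2g^3 e_g^1.
Orbital CFSE = -0.6Δ₀ = -0.6 × 175 = -105 kJ/mol.
High-spin has no excess pairs, so no pairing correction applies.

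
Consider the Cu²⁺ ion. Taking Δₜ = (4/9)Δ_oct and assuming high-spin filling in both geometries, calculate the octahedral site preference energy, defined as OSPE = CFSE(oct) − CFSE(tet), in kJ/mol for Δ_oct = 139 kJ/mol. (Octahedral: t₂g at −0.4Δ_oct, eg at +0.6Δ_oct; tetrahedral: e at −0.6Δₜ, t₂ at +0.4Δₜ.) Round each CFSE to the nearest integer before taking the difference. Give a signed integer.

Cu²⁺: group 11, so d-count = 11 − 2 = 9.
In an octahedral site d⁹ (HS) is t2g^6 e_g^3, giving CFSE(oct) = -0.6Δ_oct = -83 kJ/mol.
In a tetrahedral site the filling is e^4 t2^5: CFSE(tet) = -0.4Δₜ = -0.4 × (4/9)(139) = -25 kJ/mol.
Subtracting, OSPE = -83 − (-25) = -58 kJ/mol.

-58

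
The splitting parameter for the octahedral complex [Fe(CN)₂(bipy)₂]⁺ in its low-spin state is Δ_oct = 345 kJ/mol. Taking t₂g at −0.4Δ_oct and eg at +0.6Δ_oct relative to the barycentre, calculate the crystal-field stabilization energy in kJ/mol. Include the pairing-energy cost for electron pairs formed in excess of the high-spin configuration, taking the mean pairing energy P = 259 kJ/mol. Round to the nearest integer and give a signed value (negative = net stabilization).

Ligand charges: 2×(-1) from CN⁻ and 2×(+0) from bipy sum to -2; with overall charge +1, Fe is +3.
Fe sits in group 8; removing 3 electrons leaves Fe³⁺ with 8 − 3 = 5 d electrons.
Configuration: t₂g⁵ eg⁰.
CFSE(orbital) = 5×(-0.4Δ_oct) + 0×(0.6Δ_oct) = -2.0Δ_oct; with Δ_oct = 345 kJ/mol that is -690 kJ/mol.
Pairing penalty: 2 pairs vs 0 in the high-spin reference → 2 extra × P = 518 kJ/mol.
Net CFSE = -690 + 518 = -172 kJ/mol.

-172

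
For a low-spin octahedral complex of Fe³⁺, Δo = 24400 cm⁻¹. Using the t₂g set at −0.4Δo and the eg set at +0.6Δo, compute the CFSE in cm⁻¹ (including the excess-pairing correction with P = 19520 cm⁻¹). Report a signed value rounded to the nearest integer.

-9760

Fe is in group 8, so Fe³⁺ is d⁵ (8 − 3 = 5).
Configuration: t₂g⁵ eg⁰.
The orbital stabilization is -2.0Δo = -2.0 × 24400 = -48800 cm⁻¹.
Relative to high-spin t₂g³ eg² (0 paired), the low-spin configuration has 2 additional pairs, contributing +2 × 19520 = +39040 cm⁻¹.
Net CFSE = -48800 + 39040 = -9760 cm⁻¹.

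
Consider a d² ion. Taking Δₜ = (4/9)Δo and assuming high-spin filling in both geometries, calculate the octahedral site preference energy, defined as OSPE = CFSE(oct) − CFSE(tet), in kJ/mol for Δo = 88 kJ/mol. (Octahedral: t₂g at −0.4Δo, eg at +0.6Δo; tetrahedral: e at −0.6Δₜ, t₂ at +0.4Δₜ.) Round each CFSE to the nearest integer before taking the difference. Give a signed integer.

-23

Octahedral high-spin t₂g² eg⁰: CFSE = -0.8 × 88 = -70 kJ/mol.
Tetrahedral e² t₂⁰ gives -1.2Δₜ = -1.2 × (4/9) × 88 = -47 kJ/mol.
Subtracting, OSPE = -70 − (-47) = -23 kJ/mol.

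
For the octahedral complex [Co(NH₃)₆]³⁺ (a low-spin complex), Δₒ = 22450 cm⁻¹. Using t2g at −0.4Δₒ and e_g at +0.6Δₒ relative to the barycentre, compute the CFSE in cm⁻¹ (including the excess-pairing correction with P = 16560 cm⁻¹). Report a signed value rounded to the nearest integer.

NH₃ is neutral, so the +3 overall charge sits on Co: oxidation state +3.
Co is in group 9, so Co³⁺ is d⁶ (9 − 3 = 6).
Configuration: t2g^6 e_g^0.
CFSE(orbital) = 6×(-0.4Δₒ) + 0×(0.6Δₒ) = -2.4Δₒ; with Δₒ = 22450 cm⁻¹ that is -53880 cm⁻¹.
Relative to high-spin t2g^4 e_g^2 (1 paired), the low-spin configuration has 2 additional pairs, contributing +2 × 16560 = +33120 cm⁻¹.
Net CFSE = -53880 + 33120 = -20760 cm⁻¹.

-20760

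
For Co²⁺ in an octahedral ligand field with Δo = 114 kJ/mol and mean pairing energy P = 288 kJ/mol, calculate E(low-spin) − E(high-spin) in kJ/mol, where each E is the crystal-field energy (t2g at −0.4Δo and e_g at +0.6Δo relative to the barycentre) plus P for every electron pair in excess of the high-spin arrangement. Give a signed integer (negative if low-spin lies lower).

Co is in group 9, so Co²⁺ is d⁷ (9 − 2 = 7).
High-spin: t2g^5 e_g^2, CFSE = -0.8Δo = -91 kJ/mol.
For low-spin the configuration is t2g^6 e_g^1: orbital energy -1.8 × 114 = -205 kJ/mol, and 1 additional pair relative to high-spin adds 288 kJ/mol, giving 83 kJ/mol.
The difference is 83 − (-91) = 174 kJ/mol, so high-spin lies lower.

174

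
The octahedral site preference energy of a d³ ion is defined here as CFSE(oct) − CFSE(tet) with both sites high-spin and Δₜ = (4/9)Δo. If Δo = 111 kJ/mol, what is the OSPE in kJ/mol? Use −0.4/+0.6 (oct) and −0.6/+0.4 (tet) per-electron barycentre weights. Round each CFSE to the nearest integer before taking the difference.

Octahedral (high-spin): t2g^3 e_g^0, CFSE = 3(−0.4) + 0(+0.6) = -1.2Δo = -1.2 × 111 = -133 kJ/mol.
In a tetrahedral site the filling is e^2 t2^1: CFSE(tet) = -0.8Δₜ = -0.8 × (4/9)(111) = -39 kJ/mol.
Subtracting, OSPE = -133 − (-39) = -94 kJ/mol.

-94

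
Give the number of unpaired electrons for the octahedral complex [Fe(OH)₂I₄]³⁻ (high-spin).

Ligand charges: 2×(-1) from OH⁻ and 4×(-1) from I⁻ sum to -6; with overall charge -3, Fe is +3.
Fe sits in group 8; removing 3 electrons leaves Fe³⁺ with 8 − 3 = 5 d electrons.
Configuration: t2g^3 e_g^2, giving 5 unpaired electrons.

5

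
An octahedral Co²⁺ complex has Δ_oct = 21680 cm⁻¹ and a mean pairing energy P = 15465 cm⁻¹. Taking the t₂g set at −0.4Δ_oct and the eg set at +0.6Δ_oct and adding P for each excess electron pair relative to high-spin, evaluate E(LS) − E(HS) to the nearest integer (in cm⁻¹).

Co²⁺: group 9, so d-count = 9 − 2 = 7.
In the high-spin limit (t₂g⁵ eg²) the orbital term is -0.8Δ_oct = -17344 cm⁻¹, with no excess pairing.
Low-spin: t₂g⁶ eg¹, orbital CFSE = -1.8Δ_oct = -39024 cm⁻¹; plus 1 excess pair × P = +15465 cm⁻¹; total -23559 cm⁻¹.
The difference is -23559 − (-17344) = -6215 cm⁻¹, so low-spin lies lower.

-6215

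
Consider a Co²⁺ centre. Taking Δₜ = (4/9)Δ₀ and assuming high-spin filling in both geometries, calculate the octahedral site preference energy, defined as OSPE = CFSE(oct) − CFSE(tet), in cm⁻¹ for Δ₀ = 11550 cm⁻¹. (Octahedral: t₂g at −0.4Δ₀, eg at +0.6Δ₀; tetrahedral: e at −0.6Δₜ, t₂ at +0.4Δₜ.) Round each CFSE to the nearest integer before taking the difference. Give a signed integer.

Group 9 minus oxidation state +2 gives a d⁷ configuration for Co²⁺.
Octahedral high-spin t₂g⁵ eg²: CFSE = -0.8 × 11550 = -9240 cm⁻¹.
Tetrahedral e⁴ t₂³ gives -1.2Δₜ = -1.2 × (4/9) × 11550 = -6160 cm⁻¹.
Subtracting, OSPE = -9240 − (-6160) = -3080 cm⁻¹.

-3080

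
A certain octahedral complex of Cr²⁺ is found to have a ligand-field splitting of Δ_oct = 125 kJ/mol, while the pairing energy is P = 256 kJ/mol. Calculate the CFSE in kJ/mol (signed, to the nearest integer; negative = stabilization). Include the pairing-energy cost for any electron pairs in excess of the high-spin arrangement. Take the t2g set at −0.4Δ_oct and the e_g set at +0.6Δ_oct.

-75

Cr²⁺: group 6, so d-count = 6 − 2 = 4.
Here Δ_oct < P (125 < 256), so the high-spin state is favoured.
Filling d⁴ accordingly: t2g^3 e_g^1.
Orbital CFSE = -0.6Δ_oct = -0.6 × 125 = -75 kJ/mol.
High-spin has no excess pairs, so no pairing correction applies.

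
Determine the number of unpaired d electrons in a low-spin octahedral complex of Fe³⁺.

1

Fe³⁺: group 8, so d-count = 8 − 3 = 5.
Configuration: t2g^5 e_g^0, giving 1 unpaired electron.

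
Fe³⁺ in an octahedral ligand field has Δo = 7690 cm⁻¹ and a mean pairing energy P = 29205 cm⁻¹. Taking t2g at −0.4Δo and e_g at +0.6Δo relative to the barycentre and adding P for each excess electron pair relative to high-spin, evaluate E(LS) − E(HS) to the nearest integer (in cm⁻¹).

43030

Fe sits in group 8; removing 3 electrons leaves Fe³⁺ with 8 − 3 = 5 d electrons.
High-spin: t2g^3 e_g^2, CFSE = 0.0Δo = 0 cm⁻¹.
Low-spin: t2g^5 e_g^0, orbital CFSE = -2.0Δo = -15380 cm⁻¹; plus 2 excess pairs × P = +58410 cm⁻¹; total 43030 cm⁻¹.
E(LS) − E(HS) = 43030 − (0) = 43030 cm⁻¹.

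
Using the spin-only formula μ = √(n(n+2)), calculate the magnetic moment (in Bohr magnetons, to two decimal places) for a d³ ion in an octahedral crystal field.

Configuration: t₂g³ eg⁰ → 3 unpaired electrons.
μ(spin-only) = √[3(3+2)] = √15 ≈ 3.87 Bohr magnetons.

3.87 Bohr magnetons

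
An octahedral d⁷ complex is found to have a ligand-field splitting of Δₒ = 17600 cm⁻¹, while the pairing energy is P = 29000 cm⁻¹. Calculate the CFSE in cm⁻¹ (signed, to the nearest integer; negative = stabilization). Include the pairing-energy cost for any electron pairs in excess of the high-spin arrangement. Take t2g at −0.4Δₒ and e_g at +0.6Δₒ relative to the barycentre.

-14080

Since Δₒ = 17600 cm⁻¹ < P = 29000 cm⁻¹, the complex adopts the high-spin configuration.
That gives t2g^5 e_g^2.
Orbital CFSE = -0.8Δₒ = -0.8 × 17600 = -14080 cm⁻¹.
High-spin has no excess pairs, so no pairing correction applies.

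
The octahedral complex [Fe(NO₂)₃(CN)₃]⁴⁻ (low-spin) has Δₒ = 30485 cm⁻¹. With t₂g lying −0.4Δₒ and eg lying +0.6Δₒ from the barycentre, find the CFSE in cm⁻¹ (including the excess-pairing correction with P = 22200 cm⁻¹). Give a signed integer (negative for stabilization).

-28764

Ligand charges: 3×(-1) from NO₂⁻ and 3×(-1) from CN⁻ sum to -6; with overall charge -4, Fe is +2.
Fe²⁺: group 8, so d-count = 8 − 2 = 6.
The d⁶ electrons fill as t₂g⁶ eg⁰.
CFSE(orbital) = 6×(-0.4Δₒ) + 0×(0.6Δₒ) = -2.4Δₒ; with Δₒ = 30485 cm⁻¹ that is -73164 cm⁻¹.
High-spin d⁶ would be t₂g⁴ eg² with 1 pair; low-spin has 3, so 2 excess pairs cost +2P = +44400 cm⁻¹.
Combining: -73164 + 44400 = -28764 cm⁻¹.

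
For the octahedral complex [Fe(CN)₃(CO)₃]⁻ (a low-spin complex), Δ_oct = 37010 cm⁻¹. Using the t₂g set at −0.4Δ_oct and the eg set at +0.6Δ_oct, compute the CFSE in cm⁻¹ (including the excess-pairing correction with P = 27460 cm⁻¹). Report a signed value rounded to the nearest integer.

Ligand charges: 3×(-1) from CN⁻ and 3×(+0) from CO sum to -3; with overall charge -1, Fe is +2.
Group 8 minus oxidation state +2 gives a d⁶ configuration for Fe²⁺.
Electron filling gives t₂g⁶ eg⁰.
CFSE(orbital) = 6×(-0.4Δ_oct) + 0×(0.6Δ_oct) = -2.4Δ_oct; with Δ_oct = 37010 cm⁻¹ that is -88824 cm⁻¹.
High-spin d⁶ would be t₂g⁴ eg² with 1 pair; low-spin has 3, so 2 excess pairs cost +2P = +54920 cm⁻¹.
Combining: -88824 + 54920 = -33904 cm⁻¹.

-33904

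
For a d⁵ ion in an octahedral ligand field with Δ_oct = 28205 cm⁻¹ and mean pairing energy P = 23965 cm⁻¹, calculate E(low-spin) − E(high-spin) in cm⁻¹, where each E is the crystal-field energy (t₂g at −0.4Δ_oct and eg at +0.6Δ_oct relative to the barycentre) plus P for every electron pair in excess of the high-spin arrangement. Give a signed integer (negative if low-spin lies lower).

High-spin d⁵ fills as t₂g³ eg² with CFSE 3(−0.4) + 2(+0.6) = 0.0Δ_oct = 0 cm⁻¹.
Low-spin: t₂g⁵ eg⁰, orbital CFSE = -2.0Δ_oct = -56410 cm⁻¹; plus 2 excess pairs × P = +47930 cm⁻¹; total -8480 cm⁻¹.
The difference is -8480 − (0) = -8480 cm⁻¹, so low-spin lies lower.

-8480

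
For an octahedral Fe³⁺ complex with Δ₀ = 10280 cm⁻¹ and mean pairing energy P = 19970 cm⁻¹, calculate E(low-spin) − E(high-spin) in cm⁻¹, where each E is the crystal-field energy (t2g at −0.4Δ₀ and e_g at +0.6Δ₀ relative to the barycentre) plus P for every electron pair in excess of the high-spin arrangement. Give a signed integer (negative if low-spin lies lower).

19380

Group 8 minus oxidation state +3 gives a d⁵ configuration for Fe³⁺.
High-spin: t2g^3 e_g^2, CFSE = 0.0Δ₀ = 0 cm⁻¹.
Low-spin: t2g^5 e_g^0, orbital CFSE = -2.0Δ₀ = -20560 cm⁻¹; plus 2 excess pairs × P = +39940 cm⁻¹; total 19380 cm⁻¹.
The difference is 19380 − (0) = 19380 cm⁻¹, so high-spin lies lower.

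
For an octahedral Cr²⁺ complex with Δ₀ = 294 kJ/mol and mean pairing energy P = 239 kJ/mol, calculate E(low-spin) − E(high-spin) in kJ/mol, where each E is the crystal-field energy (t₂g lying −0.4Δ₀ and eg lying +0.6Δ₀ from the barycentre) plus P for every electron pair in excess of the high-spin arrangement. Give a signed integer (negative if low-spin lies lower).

Cr²⁺: group 6, so d-count = 6 − 2 = 4.
High-spin d⁴ fills as t₂g³ eg¹ with CFSE 3(−0.4) + 1(+0.6) = -0.6Δ₀ = -176 kJ/mol.
For low-spin the configuration is t₂g⁴ eg⁰: orbital energy -1.6 × 294 = -470 kJ/mol, and 1 additional pair relative to high-spin adds 239 kJ/mol, giving -231 kJ/mol.
The difference is -231 − (-176) = -55 kJ/mol, so low-spin lies lower.

-55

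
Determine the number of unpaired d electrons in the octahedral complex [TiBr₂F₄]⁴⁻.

Ligand charges: 2×(-1) from Br⁻ and 4×(-1) from F⁻ sum to -6; with overall charge -4, Ti is +2.
Ti²⁺: group 4, so d-count = 4 − 2 = 2.
Configuration: t2g^2 e_g^0, giving 2 unpaired electrons.

2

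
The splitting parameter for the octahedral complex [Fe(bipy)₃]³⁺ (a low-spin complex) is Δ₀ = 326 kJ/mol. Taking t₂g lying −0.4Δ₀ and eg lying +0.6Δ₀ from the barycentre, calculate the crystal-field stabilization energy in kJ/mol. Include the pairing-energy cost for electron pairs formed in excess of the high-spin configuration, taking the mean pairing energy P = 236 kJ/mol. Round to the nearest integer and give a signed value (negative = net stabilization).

-180

bipy is neutral, so the +3 overall charge sits on Fe: oxidation state +3.
Fe sits in group 8; removing 3 electrons leaves Fe³⁺ with 8 − 3 = 5 d electrons.
The d⁵ electrons fill as t₂g⁵ eg⁰.
CFSE(orbital) = 5×(-0.4Δ₀) + 0×(0.6Δ₀) = -2.0Δ₀; with Δ₀ = 326 kJ/mol that is -652 kJ/mol.
Relative to high-spin t₂g³ eg² (0 paired), the low-spin configuration has 2 additional pairs, contributing +2 × 236 = +472 kJ/mol.
Overall CFSE = -652 + 472 = -180 kJ/mol.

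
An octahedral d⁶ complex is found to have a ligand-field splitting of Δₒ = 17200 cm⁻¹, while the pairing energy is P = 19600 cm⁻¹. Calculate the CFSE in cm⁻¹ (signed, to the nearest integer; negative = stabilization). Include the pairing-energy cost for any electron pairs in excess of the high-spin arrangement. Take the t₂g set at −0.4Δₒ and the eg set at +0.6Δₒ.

-6880

Here Δₒ < P (17200 < 19600), so the high-spin state is favoured.
That gives t₂g⁴ eg².
Orbital CFSE = -0.4Δₒ = -0.4 × 17200 = -6880 cm⁻¹.
High-spin has no excess pairs, so no pairing correction applies.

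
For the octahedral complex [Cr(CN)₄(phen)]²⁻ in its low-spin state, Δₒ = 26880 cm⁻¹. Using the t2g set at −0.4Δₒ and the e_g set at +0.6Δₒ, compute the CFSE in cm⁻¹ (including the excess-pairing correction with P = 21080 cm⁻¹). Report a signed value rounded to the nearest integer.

Ligand charges: 4×(-1) from CN⁻ and 1×(+0) from phen sum to -4; with overall charge -2, Cr is +2.
Group 6 minus oxidation state +2 gives a d⁴ configuration for Cr²⁺.
Electron filling gives t2g^4 e_g^0.
CFSE(orbital) = 4×(-0.4Δₒ) + 0×(0.6Δₒ) = -1.6Δₒ; with Δₒ = 26880 cm⁻¹ that is -43008 cm⁻¹.
Pairing penalty: 1 pair vs 0 in the high-spin reference → 1 extra × P = 21080 cm⁻¹.
Net CFSE = -43008 + 21080 = -21928 cm⁻¹.

-21928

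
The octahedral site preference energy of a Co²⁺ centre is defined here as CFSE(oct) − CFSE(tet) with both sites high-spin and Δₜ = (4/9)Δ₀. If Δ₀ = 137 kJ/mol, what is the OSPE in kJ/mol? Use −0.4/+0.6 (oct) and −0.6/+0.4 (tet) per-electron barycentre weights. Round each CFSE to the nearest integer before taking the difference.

Co sits in group 9; removing 2 electrons leaves Co²⁺ with 9 − 2 = 7 d electrons.
In an octahedral site d⁷ (HS) is t₂g⁵ eg², giving CFSE(oct) = -0.8Δ₀ = -110 kJ/mol.
Tetrahedral e⁴ t₂³ gives -1.2Δₜ = -1.2 × (4/9) × 137 = -73 kJ/mol.
OSPE = CFSE(oct) − CFSE(tet) = -110 − (-73) = -37 kJ/mol.

-37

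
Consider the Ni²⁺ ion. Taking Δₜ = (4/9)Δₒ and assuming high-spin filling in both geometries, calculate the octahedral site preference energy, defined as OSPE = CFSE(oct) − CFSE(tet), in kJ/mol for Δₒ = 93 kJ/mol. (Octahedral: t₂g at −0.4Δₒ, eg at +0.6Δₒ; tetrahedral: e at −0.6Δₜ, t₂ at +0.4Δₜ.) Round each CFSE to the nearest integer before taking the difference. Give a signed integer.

Group 10 minus oxidation state +2 gives a d⁸ configuration for Ni²⁺.
Octahedral (high-spin): t2g^6 e_g^2, CFSE = 6(−0.4) + 2(+0.6) = -1.2Δₒ = -1.2 × 93 = -112 kJ/mol.
Tetrahedral e^4 t2^4 gives -0.8Δₜ = -0.8 × (4/9) × 93 = -33 kJ/mol.
OSPE = -112 − (-33) = -79 kJ/mol.

-79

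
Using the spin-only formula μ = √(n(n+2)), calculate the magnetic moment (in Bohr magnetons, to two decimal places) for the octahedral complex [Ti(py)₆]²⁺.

py is neutral, so the +2 overall charge sits on Ti: oxidation state +2.
Ti²⁺: group 4, so d-count = 4 − 2 = 2.
For octahedral d² the high- and low-spin configurations coincide.
Configuration: t₂g² eg⁰ → 2 unpaired electrons.
μ(spin-only) = √[2(2+2)] = √8 ≈ 2.83 Bohr magnetons.

2.83 Bohr magnetons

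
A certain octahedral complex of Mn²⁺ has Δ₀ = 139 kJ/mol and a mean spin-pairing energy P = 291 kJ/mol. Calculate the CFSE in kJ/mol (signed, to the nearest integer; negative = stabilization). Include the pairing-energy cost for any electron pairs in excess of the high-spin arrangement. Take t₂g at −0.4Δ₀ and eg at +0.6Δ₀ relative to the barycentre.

0

Mn²⁺: group 7, so d-count = 7 − 2 = 5.
Since Δ₀ = 139 kJ/mol < P = 291 kJ/mol, the complex adopts the high-spin configuration.
That gives t₂g³ eg².
Orbital CFSE = 0.0Δ₀ = 0.0 × 139 = 0 kJ/mol.
High-spin has no excess pairs, so no pairing correction applies.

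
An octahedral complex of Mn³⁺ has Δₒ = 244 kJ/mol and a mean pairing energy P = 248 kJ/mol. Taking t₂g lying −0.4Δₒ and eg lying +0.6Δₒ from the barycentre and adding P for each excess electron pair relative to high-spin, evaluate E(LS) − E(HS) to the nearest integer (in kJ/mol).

Group 7 minus oxidation state +3 gives a d⁴ configuration for Mn³⁺.
High-spin d⁴ fills as t₂g³ eg¹ with CFSE 3(−0.4) + 1(+0.6) = -0.6Δₒ = -146 kJ/mol.
For low-spin the configuration is t₂g⁴ eg⁰: orbital energy -1.6 × 244 = -390 kJ/mol, and 1 additional pair relative to high-spin adds 248 kJ/mol, giving -142 kJ/mol.
Thus E(LS) − E(HS) = 4 kJ/mol.

4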